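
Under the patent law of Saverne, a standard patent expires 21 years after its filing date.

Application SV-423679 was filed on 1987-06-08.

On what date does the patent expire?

Filing date + 21 years → 8 June 2008.

2008-06-08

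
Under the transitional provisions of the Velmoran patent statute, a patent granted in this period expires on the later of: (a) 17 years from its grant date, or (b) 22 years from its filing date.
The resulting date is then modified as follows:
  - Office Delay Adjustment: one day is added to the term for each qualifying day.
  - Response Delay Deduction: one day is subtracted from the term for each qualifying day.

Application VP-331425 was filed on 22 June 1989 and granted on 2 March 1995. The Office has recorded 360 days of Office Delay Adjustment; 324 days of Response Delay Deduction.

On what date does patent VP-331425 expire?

2012-04-07

(a) grant + 17 years → 2 March 2012.
(b) filing + 22 years → 22 June 2011.
Later of the two: 2 March 2012.
Office Delay Adjustment: +360 days → 25 February 2013.
Response Delay Deduction: −324 days → 7 April 2012.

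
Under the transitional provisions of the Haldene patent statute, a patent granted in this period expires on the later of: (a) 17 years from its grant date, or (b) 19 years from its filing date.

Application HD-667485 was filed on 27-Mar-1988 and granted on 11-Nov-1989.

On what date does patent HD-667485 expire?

(a) grant + 17 years → 11 November 2006.
(b) filing + 19 years → 27 March 2007.
Later of the two: 27 March 2007.

2007-03-27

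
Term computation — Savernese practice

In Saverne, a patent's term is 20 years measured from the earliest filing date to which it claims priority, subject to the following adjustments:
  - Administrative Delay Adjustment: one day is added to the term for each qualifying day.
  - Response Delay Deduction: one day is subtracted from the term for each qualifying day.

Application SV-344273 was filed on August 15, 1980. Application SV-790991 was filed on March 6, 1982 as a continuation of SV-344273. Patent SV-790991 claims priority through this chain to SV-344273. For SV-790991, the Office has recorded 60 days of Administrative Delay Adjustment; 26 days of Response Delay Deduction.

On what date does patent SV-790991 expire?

2000-09-18

Earliest priority filing: 15 August 1980.
Base term: 15 August 1980 + 20 years → 15 August 2000.
Administrative Delay Adjustment: +60 days → 14 October 2000.
Response Delay Deduction: −26 days → 18 September 2000.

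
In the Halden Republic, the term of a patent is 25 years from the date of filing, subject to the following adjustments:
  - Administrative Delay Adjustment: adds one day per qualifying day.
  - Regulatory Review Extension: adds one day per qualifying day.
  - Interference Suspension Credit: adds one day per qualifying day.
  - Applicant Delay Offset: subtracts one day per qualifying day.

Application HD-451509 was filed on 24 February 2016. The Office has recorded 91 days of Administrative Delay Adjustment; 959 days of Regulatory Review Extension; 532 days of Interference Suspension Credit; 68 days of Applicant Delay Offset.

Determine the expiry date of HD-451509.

Base term: filing date + 25 years → 24 February 2041.
Administrative Delay Adjustment: +91 days → 26 May 2041.
Regulatory Review Extension: +959 days → 10 January 2044.
Interference Suspension Credit: +532 days → 25 June 2045.
Applicant Delay Offset: −68 days → 18 April 2045.

April 18, 2045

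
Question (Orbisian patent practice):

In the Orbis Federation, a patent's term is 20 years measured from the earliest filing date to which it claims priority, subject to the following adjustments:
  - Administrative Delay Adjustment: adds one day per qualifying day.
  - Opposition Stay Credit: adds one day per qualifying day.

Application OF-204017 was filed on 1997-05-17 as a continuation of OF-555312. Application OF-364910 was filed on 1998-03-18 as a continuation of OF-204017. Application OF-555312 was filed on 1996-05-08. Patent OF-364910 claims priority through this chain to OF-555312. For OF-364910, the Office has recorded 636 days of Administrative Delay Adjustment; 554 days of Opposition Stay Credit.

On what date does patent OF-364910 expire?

August 11, 2019

Earliest priority filing: 8 May 1996.
Base term: 8 May 1996 + 20 years → 8 May 2016.
Administrative Delay Adjustment: +636 days → 3 February 2018.
Opposition Stay Credit: +554 days → 11 August 2019.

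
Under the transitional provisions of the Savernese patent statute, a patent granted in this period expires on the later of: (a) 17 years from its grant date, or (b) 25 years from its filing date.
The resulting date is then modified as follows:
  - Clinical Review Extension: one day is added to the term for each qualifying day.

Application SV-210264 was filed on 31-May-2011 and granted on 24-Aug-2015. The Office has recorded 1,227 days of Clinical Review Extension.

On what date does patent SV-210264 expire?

(a) grant + 17 years → 24 August 2032.
(b) filing + 25 years → 31 May 2036.
Later of the two: 31 May 2036.
Clinical Review Extension: +1227 days → 10 October 2039.

2039-10-10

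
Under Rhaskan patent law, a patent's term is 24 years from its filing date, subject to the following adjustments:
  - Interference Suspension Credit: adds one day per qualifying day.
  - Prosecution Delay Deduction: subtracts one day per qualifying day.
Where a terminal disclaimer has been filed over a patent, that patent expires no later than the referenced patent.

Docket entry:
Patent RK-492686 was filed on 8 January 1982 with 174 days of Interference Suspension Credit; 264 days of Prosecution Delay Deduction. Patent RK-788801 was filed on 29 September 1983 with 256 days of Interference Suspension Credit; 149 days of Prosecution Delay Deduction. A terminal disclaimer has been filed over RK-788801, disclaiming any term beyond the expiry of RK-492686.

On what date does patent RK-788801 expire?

Natural term of RK-788801:
  Base: filing + 24 years → 29 September 2007.
  Interference Suspension Credit: +256 days → 11 June 2008.
  Prosecution Delay Deduction: −149 days → 14 January 2008.
Expiry of referenced patent RK-492686:
  Base: filing + 24 years → 8 January 2006.
  Interference Suspension Credit: +174 days → 1 July 2006.
  Prosecution Delay Deduction: −264 days → 10 October 2005.
Terminal disclaimer: RK-788801 expires on the earlier of 14 January 2008 and 10 October 2005.

2005-10-10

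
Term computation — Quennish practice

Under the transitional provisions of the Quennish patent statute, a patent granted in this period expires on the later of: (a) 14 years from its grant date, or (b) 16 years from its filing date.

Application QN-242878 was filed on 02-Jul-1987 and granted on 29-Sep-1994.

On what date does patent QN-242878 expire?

(a) grant + 14 years → 29 September 2008.
(b) filing + 16 years → 2 July 2003.
Later of the two: 29 September 2008.

September 29, 2008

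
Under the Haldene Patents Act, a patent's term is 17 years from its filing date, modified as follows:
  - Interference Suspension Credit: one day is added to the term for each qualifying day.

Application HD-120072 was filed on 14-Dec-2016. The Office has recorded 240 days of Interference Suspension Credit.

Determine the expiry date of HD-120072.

Base term: filing date + 17 years → 14 December 2033.
Interference Suspension Credit: +240 days → 11 August 2034.

2034-08-11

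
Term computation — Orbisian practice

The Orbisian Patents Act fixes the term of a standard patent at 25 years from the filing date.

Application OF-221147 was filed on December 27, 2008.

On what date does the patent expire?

2033-12-27

Filing date + 25 years → 27 December 2033.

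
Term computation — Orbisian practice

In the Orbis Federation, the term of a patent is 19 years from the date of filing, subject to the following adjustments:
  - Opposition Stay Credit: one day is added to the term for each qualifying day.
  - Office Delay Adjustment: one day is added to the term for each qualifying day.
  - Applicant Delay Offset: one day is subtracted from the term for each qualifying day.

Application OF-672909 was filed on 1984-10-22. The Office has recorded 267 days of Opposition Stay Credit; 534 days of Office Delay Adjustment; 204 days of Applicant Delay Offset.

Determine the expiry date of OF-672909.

2005-06-10

Base term: filing date + 19 years → 22 October 2003.
Opposition Stay Credit: +267 days → 15 July 2004.
Office Delay Adjustment: +534 days → 31 December 2005.
Applicant Delay Offset: −204 days → 10 June 2005.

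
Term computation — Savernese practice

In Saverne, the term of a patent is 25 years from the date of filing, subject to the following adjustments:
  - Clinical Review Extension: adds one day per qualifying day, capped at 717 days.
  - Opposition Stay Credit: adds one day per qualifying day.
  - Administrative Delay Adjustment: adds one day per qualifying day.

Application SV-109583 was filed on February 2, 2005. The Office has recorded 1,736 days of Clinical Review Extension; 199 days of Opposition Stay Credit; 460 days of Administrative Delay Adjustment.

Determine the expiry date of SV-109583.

November 9, 2033

Base term: filing date + 25 years → 2 February 2030.
Clinical Review Extension: 1736 days claimed exceeds the 717-day cap, so +717 days → 20 January 2032.
Opposition Stay Credit: +199 days → 6 August 2032.
Administrative Delay Adjustment: +460 days → 9 November 2033.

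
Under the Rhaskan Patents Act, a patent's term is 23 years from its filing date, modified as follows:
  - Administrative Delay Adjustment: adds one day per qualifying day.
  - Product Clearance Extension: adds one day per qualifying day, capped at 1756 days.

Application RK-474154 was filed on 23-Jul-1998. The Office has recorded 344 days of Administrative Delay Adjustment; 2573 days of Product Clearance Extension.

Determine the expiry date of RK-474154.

April 23, 2027

Base term: filing date + 23 years → 23 July 2021.
Administrative Delay Adjustment: +344 days → 2 July 2022.
Product Clearance Extension: 2573 days claimed exceeds the 1756-day cap, so +1756 days → 23 April 2027.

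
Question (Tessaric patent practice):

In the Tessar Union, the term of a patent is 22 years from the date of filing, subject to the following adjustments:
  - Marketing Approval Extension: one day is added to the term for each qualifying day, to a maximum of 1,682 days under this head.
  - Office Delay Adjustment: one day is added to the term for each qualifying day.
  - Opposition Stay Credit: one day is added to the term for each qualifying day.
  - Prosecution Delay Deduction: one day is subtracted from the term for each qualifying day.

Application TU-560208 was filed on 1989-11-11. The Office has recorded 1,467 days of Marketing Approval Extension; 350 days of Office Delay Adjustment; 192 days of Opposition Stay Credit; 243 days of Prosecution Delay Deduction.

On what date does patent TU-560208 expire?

Base term: filing date + 22 years → 11 November 2011.
Marketing Approval Extension: 1467 days (within the 1682-day cap) → +1467 days → 17 November 2015.
Office Delay Adjustment: +350 days → 1 November 2016.
Opposition Stay Credit: +192 days → 12 May 2017.
Prosecution Delay Deduction: −243 days → 11 September 2016.

2016-09-11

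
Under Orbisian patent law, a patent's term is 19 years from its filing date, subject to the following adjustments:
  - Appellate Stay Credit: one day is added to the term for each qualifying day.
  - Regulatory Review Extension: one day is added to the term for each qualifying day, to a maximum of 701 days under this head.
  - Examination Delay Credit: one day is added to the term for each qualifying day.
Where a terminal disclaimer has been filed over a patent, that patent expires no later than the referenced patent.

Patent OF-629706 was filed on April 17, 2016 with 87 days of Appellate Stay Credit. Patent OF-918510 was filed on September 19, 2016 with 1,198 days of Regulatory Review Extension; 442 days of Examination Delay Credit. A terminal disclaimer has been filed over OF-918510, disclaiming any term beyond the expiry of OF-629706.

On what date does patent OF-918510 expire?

Natural term of OF-918510:
  Base: filing + 19 years → 19 September 2035.
  Regulatory Review Extension: 1198 days claimed exceeds the 701-day cap, so +701 days → 20 August 2037.
  Examination Delay Credit: +442 days → 5 November 2038.
Expiry of referenced patent OF-629706:
  Base: filing + 19 years → 17 April 2035.
  Appellate Stay Credit: +87 days → 13 July 2035.
Terminal disclaimer: OF-918510 expires on the earlier of 5 November 2038 and 13 July 2035.

July 13, 2035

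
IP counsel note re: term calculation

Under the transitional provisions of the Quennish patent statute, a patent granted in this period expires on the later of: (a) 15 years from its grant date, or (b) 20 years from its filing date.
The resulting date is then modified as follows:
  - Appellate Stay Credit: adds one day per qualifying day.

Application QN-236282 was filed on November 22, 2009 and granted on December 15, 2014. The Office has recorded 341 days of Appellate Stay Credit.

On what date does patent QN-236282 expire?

2030-11-21

(a) grant + 15 years → 15 December 2029.
(b) filing + 20 years → 22 November 2029.
Later of the two: 15 December 2029.
Appellate Stay Credit: +341 days → 21 November 2030.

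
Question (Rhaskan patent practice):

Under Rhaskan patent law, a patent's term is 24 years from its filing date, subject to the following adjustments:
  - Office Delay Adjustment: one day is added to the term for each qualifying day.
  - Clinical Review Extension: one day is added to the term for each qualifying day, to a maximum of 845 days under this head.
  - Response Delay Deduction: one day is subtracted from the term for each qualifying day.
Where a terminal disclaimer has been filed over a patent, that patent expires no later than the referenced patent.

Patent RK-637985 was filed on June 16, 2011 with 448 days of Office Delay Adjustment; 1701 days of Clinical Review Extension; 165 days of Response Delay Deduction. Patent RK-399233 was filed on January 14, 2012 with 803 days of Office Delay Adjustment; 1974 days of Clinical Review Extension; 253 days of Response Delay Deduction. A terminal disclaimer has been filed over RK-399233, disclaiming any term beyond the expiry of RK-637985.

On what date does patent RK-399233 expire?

Natural term of RK-399233:
  Base: filing + 24 years → 14 January 2036.
  Office Delay Adjustment: +803 days → 27 March 2038.
  Clinical Review Extension: 1974 days claimed exceeds the 845-day cap, so +845 days → 19 July 2040.
  Response Delay Deduction: −253 days → 9 November 2039.
Expiry of referenced patent RK-637985:
  Base: filing + 24 years → 16 June 2035.
  Office Delay Adjustment: +448 days → 6 September 2036.
  Clinical Review Extension: 1701 days claimed exceeds the 845-day cap, so +845 days → 30 December 2038.
  Response Delay Deduction: −165 days → 18 July 2038.
Terminal disclaimer: RK-399233 expires on the earlier of 9 November 2039 and 18 July 2038.

July 18, 2038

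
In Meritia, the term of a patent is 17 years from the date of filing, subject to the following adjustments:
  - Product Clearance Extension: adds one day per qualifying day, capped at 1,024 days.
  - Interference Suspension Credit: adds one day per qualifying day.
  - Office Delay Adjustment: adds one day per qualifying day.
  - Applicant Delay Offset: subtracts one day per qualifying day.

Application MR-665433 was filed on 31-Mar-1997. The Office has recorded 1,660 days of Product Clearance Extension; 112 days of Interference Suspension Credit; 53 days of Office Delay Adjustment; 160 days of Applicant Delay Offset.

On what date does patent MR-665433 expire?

Base term: filing date + 17 years → 31 March 2014.
Product Clearance Extension: 1660 days claimed exceeds the 1024-day cap, so +1024 days → 18 January 2017.
Interference Suspension Credit: +112 days → 10 May 2017.
Office Delay Adjustment: +53 days → 2 July 2017.
Applicant Delay Offset: −160 days → 23 January 2017.

January 23, 2017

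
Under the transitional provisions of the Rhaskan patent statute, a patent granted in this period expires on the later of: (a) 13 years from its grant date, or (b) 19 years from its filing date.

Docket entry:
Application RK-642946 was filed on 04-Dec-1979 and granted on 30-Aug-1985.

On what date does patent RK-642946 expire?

(a) grant + 13 years → 30 August 1998.
(b) filing + 19 years → 4 December 1998.
Later of the two: 4 December 1998.

December 4, 1998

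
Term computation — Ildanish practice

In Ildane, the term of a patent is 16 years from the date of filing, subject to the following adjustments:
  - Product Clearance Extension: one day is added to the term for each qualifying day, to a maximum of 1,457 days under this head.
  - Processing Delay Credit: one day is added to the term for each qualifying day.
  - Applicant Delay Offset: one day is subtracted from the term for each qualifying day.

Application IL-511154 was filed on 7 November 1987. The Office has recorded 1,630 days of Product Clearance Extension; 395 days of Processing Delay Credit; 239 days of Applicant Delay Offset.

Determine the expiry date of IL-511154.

Base term: filing date + 16 years → 7 November 2003.
Product Clearance Extension: 1630 days claimed exceeds the 1457-day cap, so +1457 days → 3 November 2007.
Processing Delay Credit: +395 days → 2 December 2008.
Applicant Delay Offset: −239 days → 7 April 2008.

2008-04-07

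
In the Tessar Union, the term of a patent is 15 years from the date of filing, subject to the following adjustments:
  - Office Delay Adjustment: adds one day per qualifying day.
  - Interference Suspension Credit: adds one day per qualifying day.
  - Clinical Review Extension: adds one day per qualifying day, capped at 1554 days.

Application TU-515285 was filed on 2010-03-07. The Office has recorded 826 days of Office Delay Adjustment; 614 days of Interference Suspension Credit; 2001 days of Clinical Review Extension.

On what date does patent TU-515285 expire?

May 18, 2033

Base term: filing date + 15 years → 7 March 2025.
Office Delay Adjustment: +826 days → 11 June 2027.
Interference Suspension Credit: +614 days → 14 February 2029.
Clinical Review Extension: 2001 days claimed exceeds the 1554-day cap, so +1554 days → 18 May 2033.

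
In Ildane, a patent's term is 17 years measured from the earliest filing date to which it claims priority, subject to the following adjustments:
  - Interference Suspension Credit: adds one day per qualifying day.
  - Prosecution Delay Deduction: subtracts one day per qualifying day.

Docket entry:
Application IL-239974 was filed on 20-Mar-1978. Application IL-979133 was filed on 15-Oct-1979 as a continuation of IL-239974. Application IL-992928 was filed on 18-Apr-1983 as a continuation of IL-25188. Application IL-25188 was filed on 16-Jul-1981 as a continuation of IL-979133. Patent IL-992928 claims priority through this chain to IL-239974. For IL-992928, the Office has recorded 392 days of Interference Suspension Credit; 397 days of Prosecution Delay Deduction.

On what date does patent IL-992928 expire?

1995-03-15

Earliest priority filing: 20 March 1978.
Base term: 20 March 1978 + 17 years → 20 March 1995.
Interference Suspension Credit: +392 days → 15 April 1996.
Prosecution Delay Deduction: −397 days → 15 March 1995.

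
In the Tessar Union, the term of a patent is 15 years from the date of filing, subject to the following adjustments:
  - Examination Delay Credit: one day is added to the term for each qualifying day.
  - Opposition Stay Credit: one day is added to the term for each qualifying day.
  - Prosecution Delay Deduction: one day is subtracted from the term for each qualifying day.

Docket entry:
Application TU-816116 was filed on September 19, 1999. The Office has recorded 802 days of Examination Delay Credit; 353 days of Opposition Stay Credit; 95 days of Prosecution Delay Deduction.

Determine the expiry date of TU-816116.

August 14, 2017

Base term: filing date + 15 years → 19 September 2014.
Examination Delay Credit: +802 days → 29 November 2016.
Opposition Stay Credit: +353 days → 17 November 2017.
Prosecution Delay Deduction: −95 days → 14 August 2017.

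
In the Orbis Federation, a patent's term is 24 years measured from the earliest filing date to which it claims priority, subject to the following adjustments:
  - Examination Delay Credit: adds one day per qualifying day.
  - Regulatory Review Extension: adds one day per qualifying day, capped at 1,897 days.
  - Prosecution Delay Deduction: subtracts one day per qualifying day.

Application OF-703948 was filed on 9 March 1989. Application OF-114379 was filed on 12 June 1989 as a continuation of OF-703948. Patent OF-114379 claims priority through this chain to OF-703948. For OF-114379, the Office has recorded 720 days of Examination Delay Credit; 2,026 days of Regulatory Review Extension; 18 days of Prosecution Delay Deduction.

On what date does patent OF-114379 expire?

2020-04-20

Earliest priority filing: 9 March 1989.
Base term: 9 March 1989 + 24 years → 9 March 2013.
Examination Delay Credit: +720 days → 27 February 2015.
Regulatory Review Extension: 2026 days claimed exceeds the 1897-day cap, so +1897 days → 8 May 2020.
Prosecution Delay Deduction: −18 days → 20 April 2020.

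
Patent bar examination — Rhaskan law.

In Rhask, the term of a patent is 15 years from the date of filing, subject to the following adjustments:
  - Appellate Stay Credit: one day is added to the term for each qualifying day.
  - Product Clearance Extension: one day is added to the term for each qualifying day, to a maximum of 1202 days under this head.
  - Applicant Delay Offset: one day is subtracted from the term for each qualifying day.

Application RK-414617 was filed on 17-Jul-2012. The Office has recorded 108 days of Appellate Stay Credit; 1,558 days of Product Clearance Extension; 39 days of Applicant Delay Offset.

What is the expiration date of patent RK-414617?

January 8, 2031

Base term: filing date + 15 years → 17 July 2027.
Appellate Stay Credit: +108 days → 2 November 2027.
Product Clearance Extension: 1558 days claimed exceeds the 1202-day cap, so +1202 days → 16 February 2031.
Applicant Delay Offset: −39 days → 8 January 2031.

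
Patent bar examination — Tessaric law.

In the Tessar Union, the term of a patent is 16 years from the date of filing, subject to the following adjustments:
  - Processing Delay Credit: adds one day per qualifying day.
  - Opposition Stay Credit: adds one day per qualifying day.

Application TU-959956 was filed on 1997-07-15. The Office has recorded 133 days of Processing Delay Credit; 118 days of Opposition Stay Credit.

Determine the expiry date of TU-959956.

Base term: filing date + 16 years → 15 July 2013.
Processing Delay Credit: +133 days → 25 November 2013.
Opposition Stay Credit: +118 days → 23 March 2014.

2014-03-23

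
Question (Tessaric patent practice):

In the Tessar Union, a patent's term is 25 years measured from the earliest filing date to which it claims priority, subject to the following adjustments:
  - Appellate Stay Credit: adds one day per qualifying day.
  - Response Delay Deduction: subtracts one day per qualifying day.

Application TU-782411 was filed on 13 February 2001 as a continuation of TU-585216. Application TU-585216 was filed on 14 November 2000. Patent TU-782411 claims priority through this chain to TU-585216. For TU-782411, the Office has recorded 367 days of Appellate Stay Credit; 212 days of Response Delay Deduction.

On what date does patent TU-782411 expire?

Earliest priority filing: 14 November 2000.
Base term: 14 November 2000 + 25 years → 14 November 2025.
Appellate Stay Credit: +367 days → 16 November 2026.
Response Delay Deduction: −212 days → 18 April 2026.

April 18, 2026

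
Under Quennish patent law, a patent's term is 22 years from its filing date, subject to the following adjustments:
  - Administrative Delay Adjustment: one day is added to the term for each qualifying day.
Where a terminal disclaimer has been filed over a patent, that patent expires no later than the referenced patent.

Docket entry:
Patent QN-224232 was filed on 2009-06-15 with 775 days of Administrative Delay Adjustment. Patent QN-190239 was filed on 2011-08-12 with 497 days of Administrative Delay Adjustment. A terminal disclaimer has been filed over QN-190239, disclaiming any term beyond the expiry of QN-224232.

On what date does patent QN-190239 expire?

2033-07-29

Natural term of QN-190239:
  Base: filing + 22 years → 12 August 2033.
  Administrative Delay Adjustment: +497 days → 22 December 2034.
Expiry of referenced patent QN-224232:
  Base: filing + 22 years → 15 June 2031.
  Administrative Delay Adjustment: +775 days → 29 July 2033.
Terminal disclaimer: QN-190239 expires on the earlier of 22 December 2034 and 29 July 2033.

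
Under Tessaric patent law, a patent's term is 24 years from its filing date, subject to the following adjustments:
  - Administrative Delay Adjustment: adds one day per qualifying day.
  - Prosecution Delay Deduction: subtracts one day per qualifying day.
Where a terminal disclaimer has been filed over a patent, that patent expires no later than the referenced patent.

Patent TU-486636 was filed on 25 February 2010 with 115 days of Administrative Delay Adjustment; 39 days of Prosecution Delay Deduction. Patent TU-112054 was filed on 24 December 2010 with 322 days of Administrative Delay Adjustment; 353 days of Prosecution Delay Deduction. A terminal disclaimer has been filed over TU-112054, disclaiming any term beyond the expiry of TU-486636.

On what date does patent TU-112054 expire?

May 12, 2034

Natural term of TU-112054:
  Base: filing + 24 years → 24 December 2034.
  Administrative Delay Adjustment: +322 days → 11 November 2035.
  Prosecution Delay Deduction: −353 days → 23 November 2034.
Expiry of referenced patent TU-486636:
  Base: filing + 24 years → 25 February 2034.
  Administrative Delay Adjustment: +115 days → 20 June 2034.
  Prosecution Delay Deduction: −39 days → 12 May 2034.
Terminal disclaimer: TU-112054 expires on the earlier of 23 November 2034 and 12 May 2034.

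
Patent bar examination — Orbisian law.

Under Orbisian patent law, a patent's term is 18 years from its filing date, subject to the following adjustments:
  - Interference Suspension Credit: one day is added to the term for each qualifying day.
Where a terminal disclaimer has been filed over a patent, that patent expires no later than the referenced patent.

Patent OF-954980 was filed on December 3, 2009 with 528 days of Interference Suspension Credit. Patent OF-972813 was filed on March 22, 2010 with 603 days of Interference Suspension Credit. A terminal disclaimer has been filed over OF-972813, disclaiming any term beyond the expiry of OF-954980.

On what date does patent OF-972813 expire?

Natural term of OF-972813:
  Base: filing + 18 years → 22 March 2028.
  Interference Suspension Credit: +603 days → 15 November 2029.
Expiry of referenced patent OF-954980:
  Base: filing + 18 years → 3 December 2027.
  Interference Suspension Credit: +528 days → 14 May 2029.
Terminal disclaimer: OF-972813 expires on the earlier of 15 November 2029 and 14 May 2029.

2029-05-14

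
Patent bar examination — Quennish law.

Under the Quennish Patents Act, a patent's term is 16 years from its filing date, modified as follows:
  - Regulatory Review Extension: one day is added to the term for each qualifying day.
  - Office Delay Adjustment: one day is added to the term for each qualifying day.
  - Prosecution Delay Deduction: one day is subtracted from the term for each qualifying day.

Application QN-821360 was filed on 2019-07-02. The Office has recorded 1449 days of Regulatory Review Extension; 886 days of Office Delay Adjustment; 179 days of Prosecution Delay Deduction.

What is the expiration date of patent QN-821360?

2041-05-27

Base term: filing date + 16 years → 2 July 2035.
Regulatory Review Extension: +1449 days → 20 June 2039.
Office Delay Adjustment: +886 days → 22 November 2041.
Prosecution Delay Deduction: −179 days → 27 May 2041.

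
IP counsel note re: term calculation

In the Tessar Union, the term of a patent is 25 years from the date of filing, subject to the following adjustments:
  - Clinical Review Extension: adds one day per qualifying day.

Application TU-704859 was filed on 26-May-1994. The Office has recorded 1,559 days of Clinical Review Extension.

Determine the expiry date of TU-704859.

September 1, 2023

Base term: filing date + 25 years → 26 May 2019.
Clinical Review Extension: +1559 days → 1 September 2023.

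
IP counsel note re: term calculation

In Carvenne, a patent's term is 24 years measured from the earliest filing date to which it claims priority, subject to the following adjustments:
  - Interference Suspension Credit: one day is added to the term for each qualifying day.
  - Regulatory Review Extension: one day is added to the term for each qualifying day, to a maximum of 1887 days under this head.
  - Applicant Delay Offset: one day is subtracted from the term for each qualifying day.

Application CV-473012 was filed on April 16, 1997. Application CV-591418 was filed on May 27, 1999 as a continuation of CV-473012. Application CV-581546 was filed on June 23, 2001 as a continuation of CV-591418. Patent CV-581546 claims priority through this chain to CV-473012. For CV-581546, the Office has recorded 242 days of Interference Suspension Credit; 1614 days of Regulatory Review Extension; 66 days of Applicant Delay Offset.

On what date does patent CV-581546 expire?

March 11, 2026

Earliest priority filing: 16 April 1997.
Base term: 16 April 1997 + 24 years → 16 April 2021.
Interference Suspension Credit: +242 days → 14 December 2021.
Regulatory Review Extension: 1614 days (within the 1887-day cap) → +1614 days → 16 May 2026.
Applicant Delay Offset: −66 days → 11 March 2026.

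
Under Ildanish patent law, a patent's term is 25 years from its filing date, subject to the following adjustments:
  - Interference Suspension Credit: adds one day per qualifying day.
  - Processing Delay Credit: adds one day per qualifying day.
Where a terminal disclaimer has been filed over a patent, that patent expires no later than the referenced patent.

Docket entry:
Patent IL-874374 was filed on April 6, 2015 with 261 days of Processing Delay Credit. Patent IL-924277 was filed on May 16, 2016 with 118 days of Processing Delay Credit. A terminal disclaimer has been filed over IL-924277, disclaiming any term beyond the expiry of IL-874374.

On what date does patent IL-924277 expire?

Natural term of IL-924277:
  Base: filing + 25 years → 16 May 2041.
  Processing Delay Credit: +118 days → 11 September 2041.
Expiry of referenced patent IL-874374:
  Base: filing + 25 years → 6 April 2040.
  Processing Delay Credit: +261 days → 23 December 2040.
Terminal disclaimer: IL-924277 expires on the earlier of 11 September 2041 and 23 December 2040.

2040-12-23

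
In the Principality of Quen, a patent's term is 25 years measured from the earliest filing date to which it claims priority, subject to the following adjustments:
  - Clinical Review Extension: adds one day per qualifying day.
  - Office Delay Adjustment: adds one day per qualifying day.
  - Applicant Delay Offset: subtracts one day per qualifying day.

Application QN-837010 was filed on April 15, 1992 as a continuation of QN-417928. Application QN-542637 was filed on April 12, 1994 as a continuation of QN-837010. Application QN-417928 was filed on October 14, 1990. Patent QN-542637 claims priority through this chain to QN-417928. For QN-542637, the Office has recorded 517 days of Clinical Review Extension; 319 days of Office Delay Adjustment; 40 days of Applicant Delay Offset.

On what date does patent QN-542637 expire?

Earliest priority filing: 14 October 1990.
Base term: 14 October 1990 + 25 years → 14 October 2015.
Clinical Review Extension: +517 days → 14 March 2017.
Office Delay Adjustment: +319 days → 27 January 2018.
Applicant Delay Offset: −40 days → 18 December 2017.

December 18, 2017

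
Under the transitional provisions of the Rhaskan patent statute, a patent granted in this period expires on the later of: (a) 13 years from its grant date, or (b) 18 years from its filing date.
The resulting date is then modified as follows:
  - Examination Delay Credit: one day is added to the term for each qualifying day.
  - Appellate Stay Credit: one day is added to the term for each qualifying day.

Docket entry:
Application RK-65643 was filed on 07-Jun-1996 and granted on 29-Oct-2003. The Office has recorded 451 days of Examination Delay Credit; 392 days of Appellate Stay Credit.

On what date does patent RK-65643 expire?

(a) grant + 13 years → 29 October 2016.
(b) filing + 18 years → 7 June 2014.
Later of the two: 29 October 2016.
Examination Delay Credit: +451 days → 23 January 2018.
Appellate Stay Credit: +392 days → 19 February 2019.

February 19, 2019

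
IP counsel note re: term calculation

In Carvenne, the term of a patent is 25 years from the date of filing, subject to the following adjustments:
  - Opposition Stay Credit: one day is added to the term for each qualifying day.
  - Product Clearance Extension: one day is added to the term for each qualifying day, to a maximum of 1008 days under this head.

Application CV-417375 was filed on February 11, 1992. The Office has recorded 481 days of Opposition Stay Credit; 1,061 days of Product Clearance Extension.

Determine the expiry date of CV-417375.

Base term: filing date + 25 years → 11 February 2017.
Opposition Stay Credit: +481 days → 7 June 2018.
Product Clearance Extension: 1061 days claimed exceeds the 1008-day cap, so +1008 days → 11 March 2021.

2021-03-11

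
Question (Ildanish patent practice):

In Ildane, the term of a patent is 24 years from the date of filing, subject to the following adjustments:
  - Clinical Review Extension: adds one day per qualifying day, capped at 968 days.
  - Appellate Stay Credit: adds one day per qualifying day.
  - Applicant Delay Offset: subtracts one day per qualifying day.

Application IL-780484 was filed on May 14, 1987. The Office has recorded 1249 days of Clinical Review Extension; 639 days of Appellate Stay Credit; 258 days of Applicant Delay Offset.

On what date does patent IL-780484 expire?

2015-01-22

Base term: filing date + 24 years → 14 May 2011.
Clinical Review Extension: 1249 days claimed exceeds the 968-day cap, so +968 days → 6 January 2014.
Appellate Stay Credit: +639 days → 7 October 2015.
Applicant Delay Offset: −258 days → 22 January 2015.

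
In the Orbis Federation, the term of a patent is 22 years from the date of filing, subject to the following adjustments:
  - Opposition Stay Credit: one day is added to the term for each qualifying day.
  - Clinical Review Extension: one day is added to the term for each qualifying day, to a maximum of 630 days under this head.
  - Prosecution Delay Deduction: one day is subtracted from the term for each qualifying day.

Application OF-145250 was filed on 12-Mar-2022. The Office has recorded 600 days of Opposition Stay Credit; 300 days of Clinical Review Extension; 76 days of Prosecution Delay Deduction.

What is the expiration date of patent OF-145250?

2046-06-14

Base term: filing date + 22 years → 12 March 2044.
Opposition Stay Credit: +600 days → 2 November 2045.
Clinical Review Extension: 300 days (within the 630-day cap) → +300 days → 29 August 2046.
Prosecution Delay Deduction: −76 days → 14 June 2046.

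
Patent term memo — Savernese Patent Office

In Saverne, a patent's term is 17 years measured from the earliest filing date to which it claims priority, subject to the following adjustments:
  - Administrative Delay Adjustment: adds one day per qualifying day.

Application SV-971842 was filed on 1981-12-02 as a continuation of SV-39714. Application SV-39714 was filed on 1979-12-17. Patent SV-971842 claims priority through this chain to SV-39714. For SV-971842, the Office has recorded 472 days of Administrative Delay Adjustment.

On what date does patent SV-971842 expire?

Earliest priority filing: 17 December 1979.
Base term: 17 December 1979 + 17 years → 17 December 1996.
Administrative Delay Adjustment: +472 days → 3 April 1998.

April 3, 1998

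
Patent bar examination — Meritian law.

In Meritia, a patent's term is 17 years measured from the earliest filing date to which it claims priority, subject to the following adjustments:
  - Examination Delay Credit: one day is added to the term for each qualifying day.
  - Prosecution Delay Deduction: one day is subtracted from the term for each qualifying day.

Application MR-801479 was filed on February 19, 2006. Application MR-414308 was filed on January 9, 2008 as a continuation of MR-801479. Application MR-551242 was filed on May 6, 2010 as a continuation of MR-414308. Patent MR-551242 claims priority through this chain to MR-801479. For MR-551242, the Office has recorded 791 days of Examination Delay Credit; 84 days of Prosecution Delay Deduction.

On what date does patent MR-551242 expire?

January 26, 2025

Earliest priority filing: 19 February 2006.
Base term: 19 February 2006 + 17 years → 19 February 2023.
Examination Delay Credit: +791 days → 20 April 2025.
Prosecution Delay Deduction: −84 days → 26 January 2025.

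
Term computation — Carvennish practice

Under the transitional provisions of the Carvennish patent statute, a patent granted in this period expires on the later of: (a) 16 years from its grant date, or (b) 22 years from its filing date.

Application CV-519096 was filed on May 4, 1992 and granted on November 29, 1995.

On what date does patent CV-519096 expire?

(a) grant + 16 years → 29 November 2011.
(b) filing + 22 years → 4 May 2014.
Later of the two: 4 May 2014.

May 4, 2014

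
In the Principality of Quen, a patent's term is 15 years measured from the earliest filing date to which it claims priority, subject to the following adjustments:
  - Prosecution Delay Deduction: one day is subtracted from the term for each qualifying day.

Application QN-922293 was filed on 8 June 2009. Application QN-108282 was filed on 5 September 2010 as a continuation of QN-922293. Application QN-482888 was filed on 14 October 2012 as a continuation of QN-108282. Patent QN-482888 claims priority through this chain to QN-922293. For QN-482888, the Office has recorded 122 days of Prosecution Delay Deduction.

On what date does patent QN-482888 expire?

2024-02-07

Earliest priority filing: 8 June 2009.
Base term: 8 June 2009 + 15 years → 8 June 2024.
Prosecution Delay Deduction: −122 days → 7 February 2024.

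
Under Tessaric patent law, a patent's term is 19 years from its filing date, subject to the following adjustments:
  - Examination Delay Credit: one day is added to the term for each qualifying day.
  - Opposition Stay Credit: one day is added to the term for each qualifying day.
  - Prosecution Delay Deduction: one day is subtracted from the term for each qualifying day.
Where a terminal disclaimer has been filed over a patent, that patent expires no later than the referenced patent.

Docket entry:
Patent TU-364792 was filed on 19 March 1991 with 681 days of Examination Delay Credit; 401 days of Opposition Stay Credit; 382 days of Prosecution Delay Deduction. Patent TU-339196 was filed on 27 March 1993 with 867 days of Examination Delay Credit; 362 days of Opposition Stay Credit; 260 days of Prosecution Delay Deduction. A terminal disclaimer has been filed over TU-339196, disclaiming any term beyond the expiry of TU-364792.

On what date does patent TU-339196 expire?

Natural term of TU-339196:
  Base: filing + 19 years → 27 March 2012.
  Examination Delay Credit: +867 days → 11 August 2014.
  Opposition Stay Credit: +362 days → 8 August 2015.
  Prosecution Delay Deduction: −260 days → 21 November 2014.
Expiry of referenced patent TU-364792:
  Base: filing + 19 years → 19 March 2010.
  Examination Delay Credit: +681 days → 29 January 2012.
  Opposition Stay Credit: +401 days → 5 March 2013.
  Prosecution Delay Deduction: −382 days → 17 February 2012.
Terminal disclaimer: TU-339196 expires on the earlier of 21 November 2014 and 17 February 2012.

2012-02-17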